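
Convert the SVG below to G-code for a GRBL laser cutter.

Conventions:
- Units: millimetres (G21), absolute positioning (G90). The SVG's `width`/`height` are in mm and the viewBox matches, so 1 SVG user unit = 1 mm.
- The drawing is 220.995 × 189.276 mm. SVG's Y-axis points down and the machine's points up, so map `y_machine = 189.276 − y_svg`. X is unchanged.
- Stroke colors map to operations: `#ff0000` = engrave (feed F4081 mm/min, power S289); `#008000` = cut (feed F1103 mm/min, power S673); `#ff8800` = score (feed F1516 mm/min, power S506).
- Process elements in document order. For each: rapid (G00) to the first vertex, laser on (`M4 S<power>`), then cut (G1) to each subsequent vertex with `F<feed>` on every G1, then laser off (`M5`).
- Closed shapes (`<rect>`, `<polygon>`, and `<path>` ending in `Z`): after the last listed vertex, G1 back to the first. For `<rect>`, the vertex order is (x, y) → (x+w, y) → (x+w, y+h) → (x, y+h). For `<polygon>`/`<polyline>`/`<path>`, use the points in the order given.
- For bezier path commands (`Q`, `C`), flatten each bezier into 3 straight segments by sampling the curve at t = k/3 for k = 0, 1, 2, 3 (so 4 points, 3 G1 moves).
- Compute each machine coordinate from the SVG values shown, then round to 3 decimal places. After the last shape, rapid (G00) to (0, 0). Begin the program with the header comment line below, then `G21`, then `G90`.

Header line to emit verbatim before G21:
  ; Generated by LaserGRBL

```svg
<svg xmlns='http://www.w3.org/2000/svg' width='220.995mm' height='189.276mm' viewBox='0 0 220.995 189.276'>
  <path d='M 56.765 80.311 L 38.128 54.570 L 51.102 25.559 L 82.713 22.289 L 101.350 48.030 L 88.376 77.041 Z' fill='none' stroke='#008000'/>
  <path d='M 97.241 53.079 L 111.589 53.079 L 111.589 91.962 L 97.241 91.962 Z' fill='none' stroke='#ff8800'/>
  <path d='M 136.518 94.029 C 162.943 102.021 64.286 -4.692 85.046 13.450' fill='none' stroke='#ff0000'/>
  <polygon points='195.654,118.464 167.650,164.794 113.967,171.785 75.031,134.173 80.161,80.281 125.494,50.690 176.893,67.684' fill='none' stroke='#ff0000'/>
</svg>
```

; Generated by LaserGRBL
G21
G90
G00 X56.765 Y108.965
M4 S673
G1 X38.128 Y134.706 F1103
G1 X51.102 Y163.717 F1103
G1 X82.713 Y166.987 F1103
G1 X101.350 Y141.246 F1103
G1 X88.376 Y112.235 F1103
G1 X56.765 Y108.965 F1103
M5
G00 X97.241 Y136.197
M4 S506
G1 X111.589 Y136.197 F1516
G1 X111.589 Y97.314 F1516
G1 X97.241 Y97.314 F1516
G1 X97.241 Y136.197 F1516
M5
G00 X136.518 Y95.247
M4 S289
G1 X130.305 Y116.617 F4081
G1 X95.036 Y161.222 F4081
G1 X85.046 Y175.826 F4081
M5
G00 X195.654 Y70.812
M4 S289
G1 X167.650 Y24.482 F4081
G1 X113.967 Y17.491 F4081
G1 X75.031 Y55.103 F4081
G1 X80.161 Y108.995 F4081
G1 X125.494 Y138.586 F4081
G1 X176.893 Y121.592 F4081
G1 X195.654 Y70.812 F4081
M5
G00 X0.000 Y0.000

viewBox `0 0 220.995 189.276` with mm width/height → 1 unit = 1 mm. Flip: y_m = 189.276 − y_svg.

**Shape 1** — `<path>` regular polygon, stroke `#008000` → cut (S673, F1103). Machine vertices: (56.765,108.965) → (38.128,134.706) → (51.102,163.717) → (82.713,166.987) → (101.350,141.246) → (88.376,112.235) → (56.765,108.965). Closed: final G1 returns to the first vertex.

**Shape 2** — `<path>` rectangle, stroke `#ff8800` → score (S506, F1516). Machine vertices: (97.241,136.197) → (111.589,136.197) → (111.589,97.314) → (97.241,97.314) → (97.241,136.197). Closed: final G1 returns to the first vertex.

**Shape 3** — `<path>` cubic bezier, stroke `#ff0000` → engrave (S289, F4081). Control points (SVG): P0=(136.518,94.029), P1=(162.943,102.021), P2=(64.286,-4.692), P3=(85.046,13.450); sampled at t=k/3. Machine vertices: (136.518,95.247) → (130.305,116.617) → (95.036,161.222) → (85.046,175.826). Open path.

**Shape 4** — `<polygon>` regular polygon, stroke `#ff0000` → engrave (S289, F4081). Machine vertices: (195.654,70.812) → (167.650,24.482) → (113.967,17.491) → (75.031,55.103) → (80.161,108.995) → (125.494,138.586) → (176.893,121.592) → (195.654,70.812). Closed: final G1 returns to the first vertex.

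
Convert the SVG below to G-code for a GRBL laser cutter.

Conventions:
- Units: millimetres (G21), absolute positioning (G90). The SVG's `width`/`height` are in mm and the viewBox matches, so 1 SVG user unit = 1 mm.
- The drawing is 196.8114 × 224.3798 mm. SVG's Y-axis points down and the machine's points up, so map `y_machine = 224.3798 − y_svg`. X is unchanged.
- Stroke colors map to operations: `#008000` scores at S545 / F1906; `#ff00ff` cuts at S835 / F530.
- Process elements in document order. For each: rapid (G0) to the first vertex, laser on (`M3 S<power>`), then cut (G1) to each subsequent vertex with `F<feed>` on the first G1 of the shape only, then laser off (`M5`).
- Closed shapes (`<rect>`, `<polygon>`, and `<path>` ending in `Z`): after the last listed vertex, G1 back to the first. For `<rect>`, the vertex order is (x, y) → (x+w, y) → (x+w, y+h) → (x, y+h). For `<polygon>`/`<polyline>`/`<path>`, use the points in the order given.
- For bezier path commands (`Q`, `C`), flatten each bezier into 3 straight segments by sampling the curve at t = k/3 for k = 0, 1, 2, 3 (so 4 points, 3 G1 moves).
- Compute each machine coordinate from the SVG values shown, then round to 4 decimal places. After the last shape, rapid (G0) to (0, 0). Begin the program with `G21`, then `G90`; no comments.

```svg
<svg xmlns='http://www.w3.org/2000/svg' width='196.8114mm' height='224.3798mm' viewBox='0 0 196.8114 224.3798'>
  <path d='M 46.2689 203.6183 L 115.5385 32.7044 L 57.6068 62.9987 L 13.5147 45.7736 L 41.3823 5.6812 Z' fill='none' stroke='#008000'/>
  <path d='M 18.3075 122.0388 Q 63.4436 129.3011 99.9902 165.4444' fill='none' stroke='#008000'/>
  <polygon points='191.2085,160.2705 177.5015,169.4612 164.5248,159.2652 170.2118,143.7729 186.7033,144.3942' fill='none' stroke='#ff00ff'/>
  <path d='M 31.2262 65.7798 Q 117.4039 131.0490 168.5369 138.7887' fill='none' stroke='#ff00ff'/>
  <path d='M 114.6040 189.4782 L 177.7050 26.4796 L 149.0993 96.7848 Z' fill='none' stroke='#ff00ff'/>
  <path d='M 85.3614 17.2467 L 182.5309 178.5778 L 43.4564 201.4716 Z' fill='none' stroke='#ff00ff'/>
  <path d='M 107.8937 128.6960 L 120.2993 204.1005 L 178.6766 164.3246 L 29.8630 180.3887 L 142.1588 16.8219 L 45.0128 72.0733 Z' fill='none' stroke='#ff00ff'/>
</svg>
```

1 u = 1 mm; y_m = 224.3798 − y.

[1] `<path>` closed polygon, #008000→score S545 F1906: (46.2689,20.7615) → (115.5385,191.6754) → (57.6068,161.3811) → (13.5147,178.6062) → (41.3823,218.6986) → (46.2689,20.7615) (closed)

[2] `<path>` quadratic bezier, #008000→score S545 F1906: (18.3075,102.3410) → (47.4438,94.2905) → (74.6714,79.8219) → (99.9902,58.9354)

[3] `<polygon>` regular polygon, #ff00ff→cut S835 F530: (191.2085,64.1093) → (177.5015,54.9186) → (164.5248,65.1146) → (170.2118,80.6069) → (186.7033,79.9856) → (191.2085,64.1093) (closed)

[4] `<path>` quadratic bezier, #ff00ff→cut S835 F530: (31.2262,158.6000) → (84.7841,121.4794) → (130.5544,97.1431) → (168.5369,85.5911)

[5] `<path>` closed polygon, #ff00ff→cut S835 F530: (114.6040,34.9016) → (177.7050,197.9002) → (149.0993,127.5950) → (114.6040,34.9016) (closed)

[6] `<path>` closed polygon, #ff00ff→cut S835 F530: (85.3614,207.1331) → (182.5309,45.8020) → (43.4564,22.9082) → (85.3614,207.1331) (closed)

[7] `<path>` closed polygon, #ff00ff→cut S835 F530: (107.8937,95.6838) → (120.2993,20.2793) → (178.6766,60.0552) → (29.8630,43.9911) → (142.1588,207.5579) → (45.0128,152.3065) → (107.8937,95.6838) (closed)

G21
G90
G0 X46.2689 Y20.7615
M3 S545
G1 X115.5385 Y191.6754 F1906
G1 X57.6068 Y161.3811
G1 X13.5147 Y178.6062
G1 X41.3823 Y218.6986
G1 X46.2689 Y20.7615
M5
G0 X18.3075 Y102.3410
M3 S545
G1 X47.4438 Y94.2905 F1906
G1 X74.6714 Y79.8219
G1 X99.9902 Y58.9354
M5
G0 X191.2085 Y64.1093
M3 S835
G1 X177.5015 Y54.9186 F530
G1 X164.5248 Y65.1146
G1 X170.2118 Y80.6069
G1 X186.7033 Y79.9856
G1 X191.2085 Y64.1093
M5
G0 X31.2262 Y158.6000
M3 S835
G1 X84.7841 Y121.4794 F530
G1 X130.5544 Y97.1431
G1 X168.5369 Y85.5911
M5
G0 X114.6040 Y34.9016
M3 S835
G1 X177.7050 Y197.9002 F530
G1 X149.0993 Y127.5950
G1 X114.6040 Y34.9016
M5
G0 X85.3614 Y207.1331
M3 S835
G1 X182.5309 Y45.8020 F530
G1 X43.4564 Y22.9082
G1 X85.3614 Y207.1331
M5
G0 X107.8937 Y95.6838
M3 S835
G1 X120.2993 Y20.2793 F530
G1 X178.6766 Y60.0552
G1 X29.8630 Y43.9911
G1 X142.1588 Y207.5579
G1 X45.0128 Y152.3065
G1 X107.8937 Y95.6838
M5
G0 X0.0000 Y0.0000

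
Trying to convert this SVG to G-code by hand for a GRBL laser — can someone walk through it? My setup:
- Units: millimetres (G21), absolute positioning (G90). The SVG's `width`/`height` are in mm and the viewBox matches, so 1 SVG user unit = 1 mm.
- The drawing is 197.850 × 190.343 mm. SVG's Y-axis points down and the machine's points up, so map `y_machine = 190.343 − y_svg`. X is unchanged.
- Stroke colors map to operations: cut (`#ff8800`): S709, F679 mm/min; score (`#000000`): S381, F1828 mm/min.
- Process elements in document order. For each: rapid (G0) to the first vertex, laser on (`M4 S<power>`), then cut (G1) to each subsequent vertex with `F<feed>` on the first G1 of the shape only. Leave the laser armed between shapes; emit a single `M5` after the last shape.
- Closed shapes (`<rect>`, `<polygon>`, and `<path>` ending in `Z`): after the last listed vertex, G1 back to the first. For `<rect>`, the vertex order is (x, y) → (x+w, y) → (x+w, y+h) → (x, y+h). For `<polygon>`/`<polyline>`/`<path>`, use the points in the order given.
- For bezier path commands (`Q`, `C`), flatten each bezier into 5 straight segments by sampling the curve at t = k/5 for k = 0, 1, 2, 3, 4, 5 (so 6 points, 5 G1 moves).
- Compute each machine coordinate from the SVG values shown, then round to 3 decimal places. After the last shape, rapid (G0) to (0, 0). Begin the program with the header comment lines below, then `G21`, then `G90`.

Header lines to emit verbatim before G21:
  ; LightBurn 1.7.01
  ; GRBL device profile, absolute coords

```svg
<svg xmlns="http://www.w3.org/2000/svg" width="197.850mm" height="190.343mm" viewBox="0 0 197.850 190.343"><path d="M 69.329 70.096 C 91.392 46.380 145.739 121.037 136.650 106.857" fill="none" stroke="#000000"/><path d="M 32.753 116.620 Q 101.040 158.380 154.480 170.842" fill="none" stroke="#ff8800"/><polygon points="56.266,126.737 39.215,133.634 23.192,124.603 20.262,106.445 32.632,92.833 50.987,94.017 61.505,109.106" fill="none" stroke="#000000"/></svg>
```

; LightBurn 1.7.01
; GRBL device profile, absolute coords
G21
G90
G0 X69.329 Y120.247
M4 S381
G1 X85.675 Y124.170 F1828
G1 X105.175 Y113.469
G1 X123.234 Y97.130
G1 X135.257 Y84.141
G1 X136.650 Y83.486
G0 X32.753 Y73.723
M4 S709
G1 X59.474 Y58.191 F679
G1 X85.007 Y45.003
G1 X109.352 Y34.158
G1 X132.510 Y25.658
G1 X154.480 Y19.501
G0 X56.266 Y63.606
M4 S381
G1 X39.215 Y56.709 F1828
G1 X23.192 Y65.740
G1 X20.262 Y83.898
G1 X32.632 Y97.510
G1 X50.987 Y96.326
G1 X61.505 Y81.237
G1 X56.266 Y63.606
M5
G0 X0.000 Y0.000

Since the viewBox matches the mm dimensions, user units are millimetres directly. The only transform is the Y-flip y_m = 190.343 − y_svg.

Shape 1 is a cubic bezier drawn with `<path>`. Its stroke #000000 means score at S381, F1828. After flipping Y the toolpath is (69.329,120.247) → (85.675,124.170) → (105.175,113.469) → (123.234,97.130) → (135.257,84.141) → (136.650,83.486).

Shape 2 is a quadratic bezier drawn with `<path>`. Its stroke #ff8800 means cut at S709, F679. After flipping Y the toolpath is (32.753,73.723) → (59.474,58.191) → (85.007,45.003) → (109.352,34.158) → (132.510,25.658) → (154.480,19.501).

Shape 3 is a regular polygon drawn with `<polygon>`. Its stroke #000000 means score at S381, F1828. After flipping Y the toolpath is (56.266,63.606) → (39.215,56.709) → (23.192,65.740) → (20.262,83.898) → (32.632,97.510) → (50.987,96.326) → (61.505,81.237) → (56.266,63.606), returning to the start.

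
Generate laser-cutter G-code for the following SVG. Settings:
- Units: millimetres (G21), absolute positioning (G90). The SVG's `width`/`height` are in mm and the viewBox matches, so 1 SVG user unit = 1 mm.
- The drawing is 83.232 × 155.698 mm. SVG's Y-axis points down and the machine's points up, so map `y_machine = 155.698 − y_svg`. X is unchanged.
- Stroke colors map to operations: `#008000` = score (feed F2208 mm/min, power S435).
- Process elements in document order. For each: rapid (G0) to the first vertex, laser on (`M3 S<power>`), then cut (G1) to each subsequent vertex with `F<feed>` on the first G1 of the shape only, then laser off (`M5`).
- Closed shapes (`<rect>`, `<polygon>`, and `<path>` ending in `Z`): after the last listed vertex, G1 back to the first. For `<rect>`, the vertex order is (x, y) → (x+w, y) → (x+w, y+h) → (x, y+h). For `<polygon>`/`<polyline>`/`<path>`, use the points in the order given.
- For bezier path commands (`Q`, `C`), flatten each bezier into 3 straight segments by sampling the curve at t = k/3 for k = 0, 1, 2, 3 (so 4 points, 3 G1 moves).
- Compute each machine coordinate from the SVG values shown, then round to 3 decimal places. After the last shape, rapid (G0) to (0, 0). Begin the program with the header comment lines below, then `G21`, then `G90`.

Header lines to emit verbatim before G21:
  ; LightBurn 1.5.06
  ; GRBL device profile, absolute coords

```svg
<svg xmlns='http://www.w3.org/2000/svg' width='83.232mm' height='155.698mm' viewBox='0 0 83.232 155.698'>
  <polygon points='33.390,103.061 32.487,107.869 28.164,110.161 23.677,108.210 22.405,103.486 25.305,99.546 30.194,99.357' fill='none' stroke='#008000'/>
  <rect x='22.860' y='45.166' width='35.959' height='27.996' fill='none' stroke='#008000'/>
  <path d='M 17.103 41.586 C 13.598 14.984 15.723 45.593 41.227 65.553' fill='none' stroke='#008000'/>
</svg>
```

1 u = 1 mm; y_m = 155.698 − y.

[1] `<polygon>` regular polygon, #008000→score S435 F2208: (33.390,52.637) → (32.487,47.829) → (28.164,45.537) → (23.677,47.488) → (22.405,52.212) → (25.305,56.152) → (30.194,56.341) → (33.390,52.637) (closed)

[2] `<rect>` rectangle, #008000→score S435 F2208: (22.860,110.532) → (58.819,110.532) → (58.819,82.536) → (22.860,82.536) → (22.860,110.532) (closed)

[3] `<path>` cubic bezier, #008000→score S435 F2208: (17.103,114.112) → (16.132,124.157) → (22.859,111.141) → (41.227,90.145)

; LightBurn 1.5.06
; GRBL device profile, absolute coords
G21
G90
G0 X33.390 Y52.637
M3 S435
G1 X32.487 Y47.829 F2208
G1 X28.164 Y45.537
G1 X23.677 Y47.488
G1 X22.405 Y52.212
G1 X25.305 Y56.152
G1 X30.194 Y56.341
G1 X33.390 Y52.637
M5
G0 X22.860 Y110.532
M3 S435
G1 X58.819 Y110.532 F2208
G1 X58.819 Y82.536
G1 X22.860 Y82.536
G1 X22.860 Y110.532
M5
G0 X17.103 Y114.112
M3 S435
G1 X16.132 Y124.157 F2208
G1 X22.859 Y111.141
G1 X41.227 Y90.145
M5
G0 X0.000 Y0.000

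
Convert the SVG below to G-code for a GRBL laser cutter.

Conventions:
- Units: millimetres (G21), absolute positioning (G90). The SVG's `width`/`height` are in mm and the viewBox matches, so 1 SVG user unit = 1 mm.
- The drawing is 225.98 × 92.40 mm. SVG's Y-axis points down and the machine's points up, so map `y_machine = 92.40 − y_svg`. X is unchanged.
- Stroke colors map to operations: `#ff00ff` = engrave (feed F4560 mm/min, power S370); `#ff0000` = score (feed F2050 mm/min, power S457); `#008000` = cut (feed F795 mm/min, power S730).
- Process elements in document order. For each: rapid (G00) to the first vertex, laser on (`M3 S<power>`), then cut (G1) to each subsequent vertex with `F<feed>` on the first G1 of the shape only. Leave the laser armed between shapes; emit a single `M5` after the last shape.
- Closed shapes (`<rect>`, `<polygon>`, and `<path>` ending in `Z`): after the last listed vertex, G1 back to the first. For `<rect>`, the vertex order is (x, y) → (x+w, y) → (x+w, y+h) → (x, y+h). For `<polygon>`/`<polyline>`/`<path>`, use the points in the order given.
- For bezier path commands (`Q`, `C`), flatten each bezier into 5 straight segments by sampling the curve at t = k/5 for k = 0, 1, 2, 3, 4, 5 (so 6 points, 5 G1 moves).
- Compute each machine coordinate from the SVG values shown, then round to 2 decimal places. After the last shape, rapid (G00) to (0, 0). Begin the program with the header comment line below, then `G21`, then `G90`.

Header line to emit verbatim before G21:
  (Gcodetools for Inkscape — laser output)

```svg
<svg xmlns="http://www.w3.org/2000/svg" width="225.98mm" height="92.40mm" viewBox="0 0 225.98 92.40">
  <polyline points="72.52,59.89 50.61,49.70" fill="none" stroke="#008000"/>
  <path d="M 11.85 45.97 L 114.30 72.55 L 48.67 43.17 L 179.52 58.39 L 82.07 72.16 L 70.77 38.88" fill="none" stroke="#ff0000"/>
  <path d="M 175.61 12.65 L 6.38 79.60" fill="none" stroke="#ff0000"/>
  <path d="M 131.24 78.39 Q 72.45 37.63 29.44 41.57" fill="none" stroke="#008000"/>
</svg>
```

(Gcodetools for Inkscape — laser output)
G21
G90
G00 X72.52 Y32.51
M3 S730
G1 X50.61 Y42.70 F795
G00 X11.85 Y46.43
M3 S457
G1 X114.30 Y19.85 F2050
G1 X48.67 Y49.23
G1 X179.52 Y34.01
G1 X82.07 Y20.24
G1 X70.77 Y53.52
G00 X175.61 Y79.75
M3 S457
G1 X6.38 Y12.80 F2050
G00 X131.24 Y14.01
M3 S730
G1 X108.36 Y28.53 F795
G1 X86.73 Y39.47
G1 X66.37 Y46.83
G1 X47.28 Y50.62
G1 X29.44 Y50.83
M5
G00 X0.00 Y0.00

1 u = 1 mm; y_m = 92.40 − y.

[1] `<polyline>` line segment, #008000→cut S730 F795: (72.52,32.51) → (50.61,42.70)

[2] `<path>` open polyline, #ff0000→score S457 F2050: (11.85,46.43) → (114.30,19.85) → (48.67,49.23) → (179.52,34.01) → (82.07,20.24) → (70.77,53.52)

[3] `<path>` line segment, #ff0000→score S457 F2050: (175.61,79.75) → (6.38,12.80)

[4] `<path>` quadratic bezier, #008000→cut S730 F795: (131.24,14.01) → (108.36,28.53) → (86.73,39.47) → (66.37,46.83) → (47.28,50.62) → (29.44,50.83)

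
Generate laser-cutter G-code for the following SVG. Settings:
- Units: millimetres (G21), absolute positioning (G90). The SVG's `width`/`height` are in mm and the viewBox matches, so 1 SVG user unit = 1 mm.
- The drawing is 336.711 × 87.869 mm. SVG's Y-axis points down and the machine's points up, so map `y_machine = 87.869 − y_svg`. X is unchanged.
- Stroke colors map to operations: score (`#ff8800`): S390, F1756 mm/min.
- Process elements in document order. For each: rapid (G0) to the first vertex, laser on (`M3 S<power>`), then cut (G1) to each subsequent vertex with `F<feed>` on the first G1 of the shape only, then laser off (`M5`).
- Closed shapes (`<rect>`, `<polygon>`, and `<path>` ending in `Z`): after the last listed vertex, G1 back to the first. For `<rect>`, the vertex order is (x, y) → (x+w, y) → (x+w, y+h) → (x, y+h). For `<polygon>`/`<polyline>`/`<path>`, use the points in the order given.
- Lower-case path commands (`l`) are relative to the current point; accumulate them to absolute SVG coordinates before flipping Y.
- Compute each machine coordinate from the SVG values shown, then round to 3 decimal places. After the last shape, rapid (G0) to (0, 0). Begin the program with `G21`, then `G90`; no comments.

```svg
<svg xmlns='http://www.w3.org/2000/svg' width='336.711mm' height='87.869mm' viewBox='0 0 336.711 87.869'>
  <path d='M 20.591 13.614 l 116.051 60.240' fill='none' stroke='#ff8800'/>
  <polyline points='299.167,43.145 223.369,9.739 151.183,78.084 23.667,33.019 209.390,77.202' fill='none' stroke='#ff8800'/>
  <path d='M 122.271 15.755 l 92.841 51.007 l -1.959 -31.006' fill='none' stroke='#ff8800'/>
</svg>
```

G21
G90
G0 X20.591 Y74.255
M3 S390
G1 X136.642 Y14.015 F1756
M5
G0 X299.167 Y44.724
M3 S390
G1 X223.369 Y78.130 F1756
G1 X151.183 Y9.785
G1 X23.667 Y54.850
G1 X209.390 Y10.667
M5
G0 X122.271 Y72.114
M3 S390
G1 X215.112 Y21.107 F1756
G1 X213.153 Y52.113
M5
G0 X0.000 Y0.000

viewBox `0 0 336.711 87.869` with mm width/height → 1 unit = 1 mm. Flip: y_m = 87.869 − y_svg.

**Shape 1** — `<path>` line segment, stroke `#ff8800` → score (S390, F1756). Machine vertices: (20.591,74.255) → (136.642,14.015). Open path.

**Shape 2** — `<polyline>` open polyline, stroke `#ff8800` → score (S390, F1756). Machine vertices: (299.167,44.724) → (223.369,78.130) → (151.183,9.785) → (23.667,54.850) → (209.390,10.667). Open path.

**Shape 3** — `<path>` open polyline, stroke `#ff8800` → score (S390, F1756). Machine vertices: (122.271,72.114) → (215.112,21.107) → (213.153,52.113). Open path.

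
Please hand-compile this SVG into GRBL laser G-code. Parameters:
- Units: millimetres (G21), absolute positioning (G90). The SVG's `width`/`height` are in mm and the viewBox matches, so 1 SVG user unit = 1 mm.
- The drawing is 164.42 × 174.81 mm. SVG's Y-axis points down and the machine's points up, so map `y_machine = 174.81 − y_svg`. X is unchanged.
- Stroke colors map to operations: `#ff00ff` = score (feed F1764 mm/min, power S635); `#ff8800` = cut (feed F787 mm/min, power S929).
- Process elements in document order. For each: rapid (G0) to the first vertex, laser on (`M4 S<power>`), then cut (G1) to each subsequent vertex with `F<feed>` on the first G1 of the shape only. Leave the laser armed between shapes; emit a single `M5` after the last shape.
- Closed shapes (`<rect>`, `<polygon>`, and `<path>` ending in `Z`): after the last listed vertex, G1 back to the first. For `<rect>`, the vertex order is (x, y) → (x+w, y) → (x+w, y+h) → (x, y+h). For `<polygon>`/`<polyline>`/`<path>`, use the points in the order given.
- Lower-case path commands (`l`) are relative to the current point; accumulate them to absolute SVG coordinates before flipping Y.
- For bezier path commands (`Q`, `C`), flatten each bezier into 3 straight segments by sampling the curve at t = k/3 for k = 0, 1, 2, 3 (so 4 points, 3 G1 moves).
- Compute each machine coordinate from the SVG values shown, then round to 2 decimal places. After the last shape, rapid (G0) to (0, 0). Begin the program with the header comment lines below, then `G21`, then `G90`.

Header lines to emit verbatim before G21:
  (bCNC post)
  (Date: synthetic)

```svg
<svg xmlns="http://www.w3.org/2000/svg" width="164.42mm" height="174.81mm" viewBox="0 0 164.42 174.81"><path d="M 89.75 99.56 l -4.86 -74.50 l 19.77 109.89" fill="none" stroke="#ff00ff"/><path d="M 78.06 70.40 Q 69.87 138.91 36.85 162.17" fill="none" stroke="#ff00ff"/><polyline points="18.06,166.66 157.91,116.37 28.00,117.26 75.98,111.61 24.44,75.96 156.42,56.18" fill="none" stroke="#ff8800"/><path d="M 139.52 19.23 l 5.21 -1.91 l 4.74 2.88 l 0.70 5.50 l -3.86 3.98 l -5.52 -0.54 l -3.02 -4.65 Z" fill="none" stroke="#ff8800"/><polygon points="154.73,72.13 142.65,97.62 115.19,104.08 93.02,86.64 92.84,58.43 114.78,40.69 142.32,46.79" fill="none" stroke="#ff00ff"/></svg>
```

(bCNC post)
(Date: synthetic)
G21
G90
G0 X89.75 Y75.25
M4 S635
G1 X84.89 Y149.75 F1764
G1 X104.66 Y39.86
G0 X78.06 Y104.41
M4 S635
G1 X69.84 Y63.76 F1764
G1 X56.10 Y33.17
G1 X36.85 Y12.64
G0 X18.06 Y8.15
M4 S929
G1 X157.91 Y58.44 F787
G1 X28.00 Y57.55
G1 X75.98 Y63.20
G1 X24.44 Y98.85
G1 X156.42 Y118.63
G0 X139.52 Y155.58
M4 S929
G1 X144.73 Y157.49 F787
G1 X149.47 Y154.61
G1 X150.17 Y149.11
G1 X146.31 Y145.13
G1 X140.79 Y145.67
G1 X137.77 Y150.32
G1 X139.52 Y155.58
G0 X154.73 Y102.68
M4 S635
G1 X142.65 Y77.19 F1764
G1 X115.19 Y70.73
G1 X93.02 Y88.17
G1 X92.84 Y116.38
G1 X114.78 Y134.12
G1 X142.32 Y128.02
G1 X154.73 Y102.68
M5
G0 X0.00 Y0.00

viewBox `0 0 164.42 174.81` with mm width/height → 1 unit = 1 mm. Flip: y_m = 174.81 − y_svg.

**Shape 1** — `<path>` open polyline, stroke `#ff00ff` → score (S635, F1764). Machine vertices: (89.75,75.25) → (84.89,149.75) → (104.66,39.86). Open path.

**Shape 2** — `<path>` quadratic bezier, stroke `#ff00ff` → score (S635, F1764). Control points (SVG): P0=(78.06,70.40), P1=(69.87,138.91), P2=(36.85,162.17); sampled at t=k/3. Machine vertices: (78.06,104.41) → (69.84,63.76) → (56.10,33.17) → (36.85,12.64). Open path.

**Shape 3** — `<polyline>` open polyline, stroke `#ff8800` → cut (S929, F787). Machine vertices: (18.06,8.15) → (157.91,58.44) → (28.00,57.55) → (75.98,63.20) → (24.44,98.85) → (156.42,118.63). Open path.

**Shape 4** — `<path>` regular polygon, stroke `#ff8800` → cut (S929, F787). Machine vertices: (139.52,155.58) → (144.73,157.49) → (149.47,154.61) → (150.17,149.11) → (146.31,145.13) → (140.79,145.67) → (137.77,150.32) → (139.52,155.58). Closed: final G1 returns to the first vertex.

**Shape 5** — `<polygon>` regular polygon, stroke `#ff00ff` → score (S635, F1764). Machine vertices: (154.73,102.68) → (142.65,77.19) → (115.19,70.73) → (93.02,88.17) → (92.84,116.38) → (114.78,134.12) → (142.32,128.02) → (154.73,102.68). Closed: final G1 returns to the first vertex.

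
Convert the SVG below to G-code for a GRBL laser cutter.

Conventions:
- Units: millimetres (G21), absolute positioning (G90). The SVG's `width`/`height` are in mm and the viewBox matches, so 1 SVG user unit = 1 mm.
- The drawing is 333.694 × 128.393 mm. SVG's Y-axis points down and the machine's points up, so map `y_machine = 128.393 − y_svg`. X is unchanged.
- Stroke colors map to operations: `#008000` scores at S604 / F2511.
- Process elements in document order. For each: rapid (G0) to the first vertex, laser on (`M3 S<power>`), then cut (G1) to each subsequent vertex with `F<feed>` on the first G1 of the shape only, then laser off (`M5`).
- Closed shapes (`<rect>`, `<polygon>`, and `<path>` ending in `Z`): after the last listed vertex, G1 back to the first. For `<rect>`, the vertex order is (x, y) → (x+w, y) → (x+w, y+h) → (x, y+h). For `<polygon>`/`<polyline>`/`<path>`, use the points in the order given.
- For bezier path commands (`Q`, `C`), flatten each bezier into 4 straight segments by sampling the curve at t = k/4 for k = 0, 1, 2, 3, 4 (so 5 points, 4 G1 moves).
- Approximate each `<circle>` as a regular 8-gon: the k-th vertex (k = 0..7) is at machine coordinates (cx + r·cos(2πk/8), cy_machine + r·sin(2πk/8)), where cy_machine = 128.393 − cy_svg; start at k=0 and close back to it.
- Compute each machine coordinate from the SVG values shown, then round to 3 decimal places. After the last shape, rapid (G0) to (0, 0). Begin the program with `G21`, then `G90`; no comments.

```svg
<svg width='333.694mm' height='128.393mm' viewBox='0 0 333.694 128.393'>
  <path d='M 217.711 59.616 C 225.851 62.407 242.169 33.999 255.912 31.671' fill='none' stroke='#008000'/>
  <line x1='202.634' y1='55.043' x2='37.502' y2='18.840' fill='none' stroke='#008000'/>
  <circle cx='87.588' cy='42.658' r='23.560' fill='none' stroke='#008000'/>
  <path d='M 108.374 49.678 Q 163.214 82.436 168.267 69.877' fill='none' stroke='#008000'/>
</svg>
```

G21
G90
G0 X217.711 Y68.777
M3 S604
G1 X225.181 Y71.639 F2511
G1 X234.710 Y80.830
G1 X245.290 Y90.981
G1 X255.912 Y96.722
M5
G0 X202.634 Y73.350
M3 S604
G1 X37.502 Y109.553 F2511
M5
G0 X111.148 Y85.735
M3 S604
G1 X104.247 Y102.394 F2511
G1 X87.588 Y109.295
G1 X70.929 Y102.394
G1 X64.028 Y85.735
G1 X70.929 Y69.076
G1 X87.588 Y62.175
G1 X104.247 Y69.076
G1 X111.148 Y85.735
M5
G0 X108.374 Y78.715
M3 S604
G1 X132.682 Y65.168 F2511
G1 X150.767 Y57.286
G1 X162.629 Y55.069
G1 X168.267 Y58.516
M5
G0 X0.000 Y0.000

1 u = 1 mm; y_m = 128.393 − y.

[1] `<path>` cubic bezier, #008000→score S604 F2511: (217.711,68.777) → (225.181,71.639) → (234.710,80.830) → (245.290,90.981) → (255.912,96.722)

[2] `<line>` line segment, #008000→score S604 F2511: (202.634,73.350) → (37.502,109.553)

[3] `<circle>` circle, #008000→score S604 F2511: (111.148,85.735) → (104.247,102.394) → (87.588,109.295) → (70.929,102.394) → (64.028,85.735) → (70.929,69.076) → (87.588,62.175) → (104.247,69.076) → (111.148,85.735) (closed)

[4] `<path>` quadratic bezier, #008000→score S604 F2511: (108.374,78.715) → (132.682,65.168) → (150.767,57.286) → (162.629,55.069) → (168.267,58.516)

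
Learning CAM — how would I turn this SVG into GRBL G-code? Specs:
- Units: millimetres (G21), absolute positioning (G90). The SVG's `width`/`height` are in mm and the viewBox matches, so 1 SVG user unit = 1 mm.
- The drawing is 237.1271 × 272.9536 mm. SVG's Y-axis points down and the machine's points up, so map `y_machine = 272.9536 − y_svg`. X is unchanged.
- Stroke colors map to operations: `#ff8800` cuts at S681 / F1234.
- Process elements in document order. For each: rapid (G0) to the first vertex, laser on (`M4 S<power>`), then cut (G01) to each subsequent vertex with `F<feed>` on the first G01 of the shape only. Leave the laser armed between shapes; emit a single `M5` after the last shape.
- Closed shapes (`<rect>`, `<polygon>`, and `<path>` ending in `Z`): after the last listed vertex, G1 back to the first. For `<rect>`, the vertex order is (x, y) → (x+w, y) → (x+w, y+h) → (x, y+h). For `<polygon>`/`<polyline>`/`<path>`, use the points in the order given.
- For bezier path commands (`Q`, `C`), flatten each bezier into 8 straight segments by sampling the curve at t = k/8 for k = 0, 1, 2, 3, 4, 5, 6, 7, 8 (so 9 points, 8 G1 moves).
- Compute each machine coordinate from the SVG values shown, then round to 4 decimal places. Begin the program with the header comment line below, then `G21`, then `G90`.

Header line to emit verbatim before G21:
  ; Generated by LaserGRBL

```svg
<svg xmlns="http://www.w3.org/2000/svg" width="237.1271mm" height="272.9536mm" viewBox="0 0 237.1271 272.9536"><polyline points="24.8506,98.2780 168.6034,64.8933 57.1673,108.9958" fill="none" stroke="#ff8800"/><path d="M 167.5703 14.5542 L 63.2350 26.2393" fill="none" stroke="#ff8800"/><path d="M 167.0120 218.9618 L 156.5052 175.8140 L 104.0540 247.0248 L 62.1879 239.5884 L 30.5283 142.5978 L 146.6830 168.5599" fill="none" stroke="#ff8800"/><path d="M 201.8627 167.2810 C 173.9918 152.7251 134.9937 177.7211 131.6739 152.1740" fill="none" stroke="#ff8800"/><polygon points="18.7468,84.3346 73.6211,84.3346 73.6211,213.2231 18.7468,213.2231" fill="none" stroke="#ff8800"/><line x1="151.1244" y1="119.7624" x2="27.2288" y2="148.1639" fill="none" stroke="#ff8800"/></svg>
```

Since the viewBox matches the mm dimensions, user units are millimetres directly. The only transform is the Y-flip y_m = 272.9536 − y_svg.

Shape 1 is a open polyline drawn with `<polyline>`. Its stroke #ff8800 means cut at S681, F1234. After flipping Y the toolpath is (24.8506,174.6756) → (168.6034,208.0603) → (57.1673,163.9578).

Shape 2 is a line segment drawn with `<path>`. Its stroke #ff8800 means cut at S681, F1234. After flipping Y the toolpath is (167.5703,258.3994) → (63.2350,246.7143).

Shape 3 is a open polyline drawn with `<path>`. Its stroke #ff8800 means cut at S681, F1234. After flipping Y the toolpath is (167.0120,53.9918) → (156.5052,97.1396) → (104.0540,25.9288) → (62.1879,33.3652) → (30.5283,130.3558) → (146.6830,104.3937).

Shape 4 is a cubic bezier drawn with `<path>`. Its stroke #ff8800 means cut at S681, F1234. After flipping Y the toolpath is (201.8627,105.6726) → (190.9809,109.4530) → (179.6045,110.5813) → (168.2819,110.1131) → (157.5616,109.1044) → (147.9922,108.6109) → (140.1221,109.6884) → (134.4998,113.3927) → (131.6739,120.7796).

Shape 5 is a rectangle drawn with `<polygon>`. Its stroke #ff8800 means cut at S681, F1234. After flipping Y the toolpath is (18.7468,188.6190) → (73.6211,188.6190) → (73.6211,59.7305) → (18.7468,59.7305) → (18.7468,188.6190), returning to the start.

Shape 6 is a line segment drawn with `<line>`. Its stroke #ff8800 means cut at S681, F1234. After flipping Y the toolpath is (151.1244,153.1912) → (27.2288,124.7897).

; Generated by LaserGRBL
G21
G90
G0 X24.8506 Y174.6756
M4 S681
G01 X168.6034 Y208.0603 F1234
G01 X57.1673 Y163.9578
G0 X167.5703 Y258.3994
M4 S681
G01 X63.2350 Y246.7143 F1234
G0 X167.0120 Y53.9918
M4 S681
G01 X156.5052 Y97.1396 F1234
G01 X104.0540 Y25.9288
G01 X62.1879 Y33.3652
G01 X30.5283 Y130.3558
G01 X146.6830 Y104.3937
G0 X201.8627 Y105.6726
M4 S681
G01 X190.9809 Y109.4530 F1234
G01 X179.6045 Y110.5813
G01 X168.2819 Y110.1131
G01 X157.5616 Y109.1044
G01 X147.9922 Y108.6109
G01 X140.1221 Y109.6884
G01 X134.4998 Y113.3927
G01 X131.6739 Y120.7796
G0 X18.7468 Y188.6190
M4 S681
G01 X73.6211 Y188.6190 F1234
G01 X73.6211 Y59.7305
G01 X18.7468 Y59.7305
G01 X18.7468 Y188.6190
G0 X151.1244 Y153.1912
M4 S681
G01 X27.2288 Y124.7897 F1234
M5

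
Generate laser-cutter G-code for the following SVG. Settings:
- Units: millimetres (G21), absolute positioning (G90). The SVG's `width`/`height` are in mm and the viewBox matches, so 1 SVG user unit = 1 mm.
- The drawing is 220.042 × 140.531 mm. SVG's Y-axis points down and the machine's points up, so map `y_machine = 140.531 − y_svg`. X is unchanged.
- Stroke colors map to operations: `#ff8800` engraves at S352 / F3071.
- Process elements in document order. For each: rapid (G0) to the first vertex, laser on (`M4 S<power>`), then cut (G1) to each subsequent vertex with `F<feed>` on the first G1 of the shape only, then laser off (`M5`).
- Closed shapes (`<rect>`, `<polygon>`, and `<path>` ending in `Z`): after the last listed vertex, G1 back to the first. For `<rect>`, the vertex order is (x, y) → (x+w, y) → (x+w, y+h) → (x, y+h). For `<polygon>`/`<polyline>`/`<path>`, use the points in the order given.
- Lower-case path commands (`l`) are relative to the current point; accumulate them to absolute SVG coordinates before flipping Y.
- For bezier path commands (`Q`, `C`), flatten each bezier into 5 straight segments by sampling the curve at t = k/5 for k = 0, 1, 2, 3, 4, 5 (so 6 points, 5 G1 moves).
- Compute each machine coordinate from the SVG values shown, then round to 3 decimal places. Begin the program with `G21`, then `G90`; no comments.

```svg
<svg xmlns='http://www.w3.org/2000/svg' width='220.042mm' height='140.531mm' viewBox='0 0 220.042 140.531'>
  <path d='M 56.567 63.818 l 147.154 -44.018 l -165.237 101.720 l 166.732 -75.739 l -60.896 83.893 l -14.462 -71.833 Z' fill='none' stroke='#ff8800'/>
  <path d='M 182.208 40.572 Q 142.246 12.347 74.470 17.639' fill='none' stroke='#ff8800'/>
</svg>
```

G21
G90
G0 X56.567 Y76.713
M4 S352
G1 X203.721 Y120.731 F3071
G1 X38.484 Y19.011
G1 X205.216 Y94.750
G1 X144.320 Y10.857
G1 X129.858 Y82.690
G1 X56.567 Y76.713
M5
G0 X182.208 Y99.959
M4 S352
G1 X165.111 Y109.908 F3071
G1 X145.788 Y117.176
G1 X124.241 Y121.763
G1 X100.468 Y123.668
G1 X74.470 Y122.892
M5

1 u = 1 mm; y_m = 140.531 − y.

[1] `<path>` closed polygon, #ff8800→engrave S352 F3071: (56.567,76.713) → (203.721,120.731) → (38.484,19.011) → (205.216,94.750) → (144.320,10.857) → (129.858,82.690) → (56.567,76.713) (closed)

[2] `<path>` quadratic bezier, #ff8800→engrave S352 F3071: (182.208,99.959) → (165.111,109.908) → (145.788,117.176) → (124.241,121.763) → (100.468,123.668) → (74.470,122.892)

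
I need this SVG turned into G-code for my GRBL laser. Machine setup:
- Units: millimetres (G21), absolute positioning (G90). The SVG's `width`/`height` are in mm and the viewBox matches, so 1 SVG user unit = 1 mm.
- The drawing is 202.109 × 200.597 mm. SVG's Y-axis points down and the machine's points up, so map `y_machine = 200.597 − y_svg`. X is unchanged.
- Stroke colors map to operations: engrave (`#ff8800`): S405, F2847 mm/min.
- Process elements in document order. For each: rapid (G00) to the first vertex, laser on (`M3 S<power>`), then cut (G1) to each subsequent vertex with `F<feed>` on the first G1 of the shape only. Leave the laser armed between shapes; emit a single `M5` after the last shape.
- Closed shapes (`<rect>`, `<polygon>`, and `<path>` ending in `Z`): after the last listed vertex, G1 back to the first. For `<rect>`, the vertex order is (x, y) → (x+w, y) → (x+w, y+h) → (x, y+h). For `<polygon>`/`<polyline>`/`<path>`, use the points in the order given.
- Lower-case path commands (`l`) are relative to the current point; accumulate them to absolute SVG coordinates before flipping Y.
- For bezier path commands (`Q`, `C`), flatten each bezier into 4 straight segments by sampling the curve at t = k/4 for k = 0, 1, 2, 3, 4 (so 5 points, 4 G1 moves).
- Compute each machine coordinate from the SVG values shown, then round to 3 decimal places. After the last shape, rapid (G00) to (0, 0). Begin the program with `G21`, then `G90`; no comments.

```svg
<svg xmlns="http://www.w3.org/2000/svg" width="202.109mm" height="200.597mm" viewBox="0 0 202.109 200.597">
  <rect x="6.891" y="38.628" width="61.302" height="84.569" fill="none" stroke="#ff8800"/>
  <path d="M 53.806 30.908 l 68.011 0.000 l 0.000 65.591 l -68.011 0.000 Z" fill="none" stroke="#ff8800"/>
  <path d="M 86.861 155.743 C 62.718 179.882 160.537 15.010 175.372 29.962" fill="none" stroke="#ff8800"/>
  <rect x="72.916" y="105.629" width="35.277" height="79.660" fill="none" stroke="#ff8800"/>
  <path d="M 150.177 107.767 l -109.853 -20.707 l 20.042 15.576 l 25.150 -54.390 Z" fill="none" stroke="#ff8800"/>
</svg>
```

1 u = 1 mm; y_m = 200.597 − y.

[1] `<rect>` rectangle, #ff8800→engrave S405 F2847: (6.891,161.969) → (68.193,161.969) → (68.193,77.400) → (6.891,77.400) → (6.891,161.969) (closed)

[2] `<path>` rectangle, #ff8800→engrave S405 F2847: (53.806,169.689) → (121.817,169.689) → (121.817,104.098) → (53.806,104.098) → (53.806,169.689) (closed)

[3] `<path>` cubic bezier, #ff8800→engrave S405 F2847: (86.861,44.854) → (88.419,56.426) → (116.500,104.299) → (151.889,153.895) → (175.372,170.635)

[4] `<rect>` rectangle, #ff8800→engrave S405 F2847: (72.916,94.968) → (108.193,94.968) → (108.193,15.308) → (72.916,15.308) → (72.916,94.968) (closed)

[5] `<path>` closed polygon, #ff8800→engrave S405 F2847: (150.177,92.830) → (40.324,113.537) → (60.366,97.961) → (85.516,152.351) → (150.177,92.830) (closed)

G21
G90
G00 X6.891 Y161.969
M3 S405
G1 X68.193 Y161.969 F2847
G1 X68.193 Y77.400
G1 X6.891 Y77.400
G1 X6.891 Y161.969
G00 X53.806 Y169.689
M3 S405
G1 X121.817 Y169.689 F2847
G1 X121.817 Y104.098
G1 X53.806 Y104.098
G1 X53.806 Y169.689
G00 X86.861 Y44.854
M3 S405
G1 X88.419 Y56.426 F2847
G1 X116.500 Y104.299
G1 X151.889 Y153.895
G1 X175.372 Y170.635
G00 X72.916 Y94.968
M3 S405
G1 X108.193 Y94.968 F2847
G1 X108.193 Y15.308
G1 X72.916 Y15.308
G1 X72.916 Y94.968
G00 X150.177 Y92.830
M3 S405
G1 X40.324 Y113.537 F2847
G1 X60.366 Y97.961
G1 X85.516 Y152.351
G1 X150.177 Y92.830
M5
G00 X0.000 Y0.000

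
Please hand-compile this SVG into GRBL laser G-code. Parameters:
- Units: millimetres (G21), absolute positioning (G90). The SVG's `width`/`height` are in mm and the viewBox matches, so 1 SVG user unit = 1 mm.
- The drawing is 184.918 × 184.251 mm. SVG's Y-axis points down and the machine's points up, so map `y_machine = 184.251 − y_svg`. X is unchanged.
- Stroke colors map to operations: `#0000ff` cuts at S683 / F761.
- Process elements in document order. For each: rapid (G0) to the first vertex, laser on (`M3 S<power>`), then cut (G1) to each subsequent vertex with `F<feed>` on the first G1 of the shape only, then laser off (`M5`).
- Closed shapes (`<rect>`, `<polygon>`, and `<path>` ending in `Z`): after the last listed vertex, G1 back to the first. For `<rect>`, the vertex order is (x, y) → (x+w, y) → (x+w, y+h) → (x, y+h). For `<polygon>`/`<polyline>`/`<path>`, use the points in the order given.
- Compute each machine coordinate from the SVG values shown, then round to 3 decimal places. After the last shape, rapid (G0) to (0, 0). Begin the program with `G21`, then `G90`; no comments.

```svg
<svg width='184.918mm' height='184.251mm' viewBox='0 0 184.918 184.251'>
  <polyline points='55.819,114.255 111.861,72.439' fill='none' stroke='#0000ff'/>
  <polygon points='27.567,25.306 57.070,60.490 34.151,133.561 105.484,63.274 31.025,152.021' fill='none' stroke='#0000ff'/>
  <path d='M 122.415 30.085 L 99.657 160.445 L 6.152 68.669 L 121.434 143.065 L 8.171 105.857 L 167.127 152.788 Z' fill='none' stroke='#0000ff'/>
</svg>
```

1 u = 1 mm; y_m = 184.251 − y.

[1] `<polyline>` line segment, #0000ff→cut S683 F761: (55.819,69.996) → (111.861,111.812)

[2] `<polygon>` closed polygon, #0000ff→cut S683 F761: (27.567,158.945) → (57.070,123.761) → (34.151,50.690) → (105.484,120.977) → (31.025,32.230) → (27.567,158.945) (closed)

[3] `<path>` closed polygon, #0000ff→cut S683 F761: (122.415,154.166) → (99.657,23.806) → (6.152,115.582) → (121.434,41.186) → (8.171,78.394) → (167.127,31.463) → (122.415,154.166) (closed)

G21
G90
G0 X55.819 Y69.996
M3 S683
G1 X111.861 Y111.812 F761
M5
G0 X27.567 Y158.945
M3 S683
G1 X57.070 Y123.761 F761
G1 X34.151 Y50.690
G1 X105.484 Y120.977
G1 X31.025 Y32.230
G1 X27.567 Y158.945
M5
G0 X122.415 Y154.166
M3 S683
G1 X99.657 Y23.806 F761
G1 X6.152 Y115.582
G1 X121.434 Y41.186
G1 X8.171 Y78.394
G1 X167.127 Y31.463
G1 X122.415 Y154.166
M5
G0 X0.000 Y0.000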